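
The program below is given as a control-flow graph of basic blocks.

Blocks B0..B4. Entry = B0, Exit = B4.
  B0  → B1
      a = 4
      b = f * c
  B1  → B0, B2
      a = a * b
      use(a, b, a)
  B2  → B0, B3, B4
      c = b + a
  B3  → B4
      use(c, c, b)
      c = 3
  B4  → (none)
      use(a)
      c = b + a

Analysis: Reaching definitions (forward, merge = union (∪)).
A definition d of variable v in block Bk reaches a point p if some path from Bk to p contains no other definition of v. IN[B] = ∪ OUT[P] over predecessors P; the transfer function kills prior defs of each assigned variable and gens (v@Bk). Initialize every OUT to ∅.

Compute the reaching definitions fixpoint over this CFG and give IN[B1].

Per-block solution:
  B0:   IN={a@B1, b@B0, c@B2}   OUT={a@B0, b@B0, c@B2}
  B1:   IN={a@B0, b@B0, c@B2}   OUT={a@B1, b@B0, c@B2}
  B2:   IN={a@B1, b@B0, c@B2}   OUT={a@B1, b@B0, c@B2}
  B3:   IN={a@B1, b@B0, c@B2}   OUT={a@B1, b@B0, c@B3}
  B4:   IN={a@B1, b@B0, c@B2, c@B3}   OUT={a@B1, b@B0, c@B4}

Merge at B1: IN[B1] = OUT[B0] = {a@B0, b@B0, c@B2}

Answer: {a@B0, b@B0, c@B2}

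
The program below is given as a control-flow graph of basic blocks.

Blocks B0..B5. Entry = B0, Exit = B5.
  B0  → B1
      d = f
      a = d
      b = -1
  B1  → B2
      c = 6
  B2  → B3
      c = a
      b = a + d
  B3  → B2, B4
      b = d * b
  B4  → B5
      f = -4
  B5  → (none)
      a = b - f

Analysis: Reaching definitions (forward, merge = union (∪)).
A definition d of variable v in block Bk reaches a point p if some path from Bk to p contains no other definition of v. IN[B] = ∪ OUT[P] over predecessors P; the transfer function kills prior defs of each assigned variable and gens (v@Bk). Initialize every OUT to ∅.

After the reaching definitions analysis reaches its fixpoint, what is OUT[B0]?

Answer: {a@B0, b@B0, d@B0}

Derivation:
Per-block solution:
  B0: | IN={} | OUT={a@B0, b@B0, d@B0}
  B1: | IN={a@B0, b@B0, d@B0} | OUT={a@B0, b@B0, c@B1, d@B0}
  B2: | IN={a@B0, b@B0, b@B3, c@B1, c@B2, d@B0} | OUT={a@B0, b@B2, c@B2, d@B0}
  B3: | IN={a@B0, b@B2, c@B2, d@B0} | OUT={a@B0, b@B3, c@B2, d@B0}
  B4: | IN={a@B0, b@B3, c@B2, d@B0} | OUT={a@B0, b@B3, c@B2, d@B0, f@B4}
  B5: | IN={a@B0, b@B3, c@B2, d@B0, f@B4} | OUT={a@B5, b@B3, c@B2, d@B0, f@B4}

B0 is the boundary node: IN[B0] = {}
Applying B0's transfer function to that IN value gives OUT[B0] (row B0 above).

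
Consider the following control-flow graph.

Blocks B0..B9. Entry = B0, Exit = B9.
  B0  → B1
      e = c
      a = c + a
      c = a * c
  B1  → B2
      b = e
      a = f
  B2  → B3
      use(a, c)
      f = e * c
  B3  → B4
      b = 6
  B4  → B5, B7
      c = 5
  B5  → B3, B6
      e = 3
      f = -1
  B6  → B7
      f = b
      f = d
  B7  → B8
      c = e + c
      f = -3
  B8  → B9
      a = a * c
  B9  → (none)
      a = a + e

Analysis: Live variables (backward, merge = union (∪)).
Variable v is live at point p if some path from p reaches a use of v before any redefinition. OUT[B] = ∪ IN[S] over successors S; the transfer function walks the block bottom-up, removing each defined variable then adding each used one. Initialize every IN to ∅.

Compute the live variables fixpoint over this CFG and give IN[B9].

Answer: {a, e}

Derivation:
Fixpoint table:
  B0:   IN={a, c, d, f}   OUT={c, d, e, f}
  B1:   IN={c, d, e, f}   OUT={a, c, d, e}
  B2:   IN={a, c, d, e}   OUT={a, d, e}
  B3:   IN={a, d, e}   OUT={a, b, d, e}
  B4:   IN={a, b, d, e}   OUT={a, b, c, d, e}
  B5:   IN={a, b, c, d}   OUT={a, b, c, d, e}
  B6:   IN={a, b, c, d, e}   OUT={a, c, e}
  B7:   IN={a, c, e}   OUT={a, c, e}
  B8:   IN={a, c, e}   OUT={a, e}
  B9:   IN={a, e}   OUT={}

B9 is the boundary node: OUT[B9] = {}
Applying B9's transfer function to that OUT value gives IN[B9] (row B9 above).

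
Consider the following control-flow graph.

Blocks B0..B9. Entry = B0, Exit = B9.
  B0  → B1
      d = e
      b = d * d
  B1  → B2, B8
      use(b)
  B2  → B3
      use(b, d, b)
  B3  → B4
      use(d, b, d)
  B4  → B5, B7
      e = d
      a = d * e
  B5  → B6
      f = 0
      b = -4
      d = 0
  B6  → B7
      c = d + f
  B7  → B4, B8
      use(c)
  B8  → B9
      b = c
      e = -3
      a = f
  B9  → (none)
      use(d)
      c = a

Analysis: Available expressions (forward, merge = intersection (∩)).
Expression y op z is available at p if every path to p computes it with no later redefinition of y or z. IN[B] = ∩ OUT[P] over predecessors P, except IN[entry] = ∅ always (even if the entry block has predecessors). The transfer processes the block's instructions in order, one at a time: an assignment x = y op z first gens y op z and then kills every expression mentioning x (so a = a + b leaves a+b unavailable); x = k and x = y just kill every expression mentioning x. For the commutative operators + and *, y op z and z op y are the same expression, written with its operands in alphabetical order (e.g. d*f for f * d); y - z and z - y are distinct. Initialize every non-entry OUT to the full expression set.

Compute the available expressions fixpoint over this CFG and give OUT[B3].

Answer: {d*d}

Trace:
Fixpoint table:
  B0:   IN={}   OUT={d*d}
  B1:   IN={d*d}   OUT={d*d}
  B2:   IN={d*d}   OUT={d*d}
  B3:   IN={d*d}   OUT={d*d}
  B4:   IN={}   OUT={d*e}
  B5:   IN={d*e}   OUT={}
  B6:   IN={}   OUT={d+f}
  B7:   IN={}   OUT={}
  B8:   IN={}   OUT={}
  B9:   IN={}   OUT={}

Merge at B3: IN[B3] = OUT[B2] = {d*d}
Applying B3's transfer function to that IN value gives OUT[B3] (row B3 above).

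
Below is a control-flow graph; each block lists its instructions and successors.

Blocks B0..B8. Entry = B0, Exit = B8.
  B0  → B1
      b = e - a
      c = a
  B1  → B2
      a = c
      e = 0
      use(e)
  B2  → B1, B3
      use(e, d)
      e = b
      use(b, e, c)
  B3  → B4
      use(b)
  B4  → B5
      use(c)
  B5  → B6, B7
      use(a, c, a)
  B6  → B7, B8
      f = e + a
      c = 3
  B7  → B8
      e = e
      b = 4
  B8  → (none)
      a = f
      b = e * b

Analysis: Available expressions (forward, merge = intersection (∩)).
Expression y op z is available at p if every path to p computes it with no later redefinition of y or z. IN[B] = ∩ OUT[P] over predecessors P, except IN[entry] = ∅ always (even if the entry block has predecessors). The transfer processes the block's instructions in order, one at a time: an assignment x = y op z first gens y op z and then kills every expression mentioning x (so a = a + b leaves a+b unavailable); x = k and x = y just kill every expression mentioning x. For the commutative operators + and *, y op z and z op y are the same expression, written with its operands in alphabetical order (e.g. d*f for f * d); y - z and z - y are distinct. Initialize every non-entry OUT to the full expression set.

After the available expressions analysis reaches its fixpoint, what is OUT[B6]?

Fixpoint table:
  B0: | IN={} | OUT={e-a}
  B1: | IN={} | OUT={}
  B2: | IN={} | OUT={}
  B3: | IN={} | OUT={}
  B4: | IN={} | OUT={}
  B5: | IN={} | OUT={}
  B6: | IN={} | OUT={a+e}
  B7: | IN={} | OUT={}
  B8: | IN={} | OUT={}

Merge at B6: IN[B6] = OUT[B5] = {}
Applying B6's transfer function to that IN value gives OUT[B6] (row B6 above).

Answer: {a+e}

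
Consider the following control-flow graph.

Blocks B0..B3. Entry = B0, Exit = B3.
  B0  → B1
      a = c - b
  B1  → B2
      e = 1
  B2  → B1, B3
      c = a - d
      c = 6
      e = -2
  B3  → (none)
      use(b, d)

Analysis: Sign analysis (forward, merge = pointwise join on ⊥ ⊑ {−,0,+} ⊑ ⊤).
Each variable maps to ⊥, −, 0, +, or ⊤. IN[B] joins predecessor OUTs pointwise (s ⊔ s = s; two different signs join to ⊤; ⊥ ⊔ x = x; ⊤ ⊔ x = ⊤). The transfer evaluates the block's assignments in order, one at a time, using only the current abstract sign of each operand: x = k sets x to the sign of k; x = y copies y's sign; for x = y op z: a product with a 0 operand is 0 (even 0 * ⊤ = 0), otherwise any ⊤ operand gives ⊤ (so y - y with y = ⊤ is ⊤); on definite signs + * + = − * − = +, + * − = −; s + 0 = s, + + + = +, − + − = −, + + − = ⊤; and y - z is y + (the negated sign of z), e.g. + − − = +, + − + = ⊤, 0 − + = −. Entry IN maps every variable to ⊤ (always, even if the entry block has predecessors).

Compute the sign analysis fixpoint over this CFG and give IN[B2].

Answer: {a: ⊤, b: ⊤, c: ⊤, d: ⊤, e: +, f: ⊤}

Working:
Per-block solution:
  B0: | IN=(all ⊤) | OUT=(all ⊤)
  B1: | IN=(all ⊤) | OUT={e:+; rest ⊤}
  B2: | IN={e:+; rest ⊤} | OUT={c:+, e:-; rest ⊤}
  B3: | IN={c:+, e:-; rest ⊤} | OUT={c:+, e:-; rest ⊤}

Merge at B2: IN[B2] = OUT[B1] = {a: ⊤, b: ⊤, c: ⊤, d: ⊤, e: +, f: ⊤}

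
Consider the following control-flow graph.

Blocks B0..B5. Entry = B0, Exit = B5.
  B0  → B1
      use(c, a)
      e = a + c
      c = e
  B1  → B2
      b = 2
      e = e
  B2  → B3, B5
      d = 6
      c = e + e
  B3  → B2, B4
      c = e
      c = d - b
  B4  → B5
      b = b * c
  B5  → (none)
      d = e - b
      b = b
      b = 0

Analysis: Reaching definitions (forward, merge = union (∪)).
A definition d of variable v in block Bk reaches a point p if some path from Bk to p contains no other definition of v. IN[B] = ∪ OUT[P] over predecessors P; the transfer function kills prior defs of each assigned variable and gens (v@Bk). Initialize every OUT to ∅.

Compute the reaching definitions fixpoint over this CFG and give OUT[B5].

Per-block solution:
  B0:   IN={}   OUT={c@B0, e@B0}
  B1:   IN={c@B0, e@B0}   OUT={b@B1, c@B0, e@B1}
  B2:   IN={b@B1, c@B0, c@B3, d@B2, e@B1}   OUT={b@B1, c@B2, d@B2, e@B1}
  B3:   IN={b@B1, c@B2, d@B2, e@B1}   OUT={b@B1, c@B3, d@B2, e@B1}
  B4:   IN={b@B1, c@B3, d@B2, e@B1}   OUT={b@B4, c@B3, d@B2, e@B1}
  B5:   IN={b@B1, b@B4, c@B2, c@B3, d@B2, e@B1}   OUT={b@B5, c@B2, c@B3, d@B5, e@B1}

Merge at B5: IN[B5] = OUT[B2] ⊔ OUT[B4] = {b@B1, b@B4, c@B2, c@B3, d@B2, e@B1}
Applying B5's transfer function to that IN value gives OUT[B5] (row B5 above).

Answer: {b@B5, c@B2, c@B3, d@B5, e@B1}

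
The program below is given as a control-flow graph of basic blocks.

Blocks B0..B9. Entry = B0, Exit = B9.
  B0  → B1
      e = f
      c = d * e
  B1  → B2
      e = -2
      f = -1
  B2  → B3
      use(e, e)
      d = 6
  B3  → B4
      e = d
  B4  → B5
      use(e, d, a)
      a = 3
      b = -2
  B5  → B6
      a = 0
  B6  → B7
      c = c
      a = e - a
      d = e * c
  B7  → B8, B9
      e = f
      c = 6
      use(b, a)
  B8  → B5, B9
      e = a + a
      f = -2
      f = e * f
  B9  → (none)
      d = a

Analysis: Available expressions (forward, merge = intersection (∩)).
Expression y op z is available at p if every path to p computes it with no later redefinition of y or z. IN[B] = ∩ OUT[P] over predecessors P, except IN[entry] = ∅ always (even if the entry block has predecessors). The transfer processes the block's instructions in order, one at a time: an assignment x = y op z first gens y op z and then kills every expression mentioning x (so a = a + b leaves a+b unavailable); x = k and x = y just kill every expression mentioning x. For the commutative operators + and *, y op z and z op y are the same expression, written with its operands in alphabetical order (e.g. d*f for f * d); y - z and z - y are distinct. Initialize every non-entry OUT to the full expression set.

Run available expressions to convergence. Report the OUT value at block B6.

Answer: {c*e}

Trace:
Fixpoint table:
  B0:  IN={}  OUT={d*e}
  B1:  IN={d*e}  OUT={}
  B2:  IN={}  OUT={}
  B3:  IN={}  OUT={}
  B4:  IN={}  OUT={}
  B5:  IN={}  OUT={}
  B6:  IN={}  OUT={c*e}
  B7:  IN={c*e}  OUT={}
  B8:  IN={}  OUT={a+a}
  B9:  IN={}  OUT={}

Merge at B6: IN[B6] = OUT[B5] = {}
Applying B6's transfer function to that IN value gives OUT[B6] (row B6 above).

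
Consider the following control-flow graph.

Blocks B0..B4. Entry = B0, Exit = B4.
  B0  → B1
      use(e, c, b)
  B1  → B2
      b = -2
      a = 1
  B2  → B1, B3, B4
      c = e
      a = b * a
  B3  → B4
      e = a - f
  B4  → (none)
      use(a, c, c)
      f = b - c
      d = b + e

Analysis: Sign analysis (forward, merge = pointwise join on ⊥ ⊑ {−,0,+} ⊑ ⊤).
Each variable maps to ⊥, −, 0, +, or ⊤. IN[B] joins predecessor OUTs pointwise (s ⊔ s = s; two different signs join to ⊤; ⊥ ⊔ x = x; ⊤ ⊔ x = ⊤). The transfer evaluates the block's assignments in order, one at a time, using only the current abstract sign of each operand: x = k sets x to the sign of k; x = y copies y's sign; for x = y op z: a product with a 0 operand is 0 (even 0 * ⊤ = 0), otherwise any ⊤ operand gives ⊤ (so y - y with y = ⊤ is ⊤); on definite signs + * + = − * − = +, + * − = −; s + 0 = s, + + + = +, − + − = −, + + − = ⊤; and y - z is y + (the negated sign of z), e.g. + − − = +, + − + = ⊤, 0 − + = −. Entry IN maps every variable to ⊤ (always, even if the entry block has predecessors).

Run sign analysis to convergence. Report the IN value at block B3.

Converged values:
  B0: | IN=(all ⊤) | OUT=(all ⊤)
  B1: | IN=(all ⊤) | OUT={a:+, b:-; rest ⊤}
  B2: | IN={a:+, b:-; rest ⊤} | OUT={a:-, b:-; rest ⊤}
  B3: | IN={a:-, b:-; rest ⊤} | OUT={a:-, b:-; rest ⊤}
  B4: | IN={a:-, b:-; rest ⊤} | OUT={a:-, b:-; rest ⊤}

Merge at B3: IN[B3] = OUT[B2] = {a: -, b: -, c: ⊤, d: ⊤, e: ⊤, f: ⊤}

Answer: {a: -, b: -, c: ⊤, d: ⊤, e: ⊤, f: ⊤}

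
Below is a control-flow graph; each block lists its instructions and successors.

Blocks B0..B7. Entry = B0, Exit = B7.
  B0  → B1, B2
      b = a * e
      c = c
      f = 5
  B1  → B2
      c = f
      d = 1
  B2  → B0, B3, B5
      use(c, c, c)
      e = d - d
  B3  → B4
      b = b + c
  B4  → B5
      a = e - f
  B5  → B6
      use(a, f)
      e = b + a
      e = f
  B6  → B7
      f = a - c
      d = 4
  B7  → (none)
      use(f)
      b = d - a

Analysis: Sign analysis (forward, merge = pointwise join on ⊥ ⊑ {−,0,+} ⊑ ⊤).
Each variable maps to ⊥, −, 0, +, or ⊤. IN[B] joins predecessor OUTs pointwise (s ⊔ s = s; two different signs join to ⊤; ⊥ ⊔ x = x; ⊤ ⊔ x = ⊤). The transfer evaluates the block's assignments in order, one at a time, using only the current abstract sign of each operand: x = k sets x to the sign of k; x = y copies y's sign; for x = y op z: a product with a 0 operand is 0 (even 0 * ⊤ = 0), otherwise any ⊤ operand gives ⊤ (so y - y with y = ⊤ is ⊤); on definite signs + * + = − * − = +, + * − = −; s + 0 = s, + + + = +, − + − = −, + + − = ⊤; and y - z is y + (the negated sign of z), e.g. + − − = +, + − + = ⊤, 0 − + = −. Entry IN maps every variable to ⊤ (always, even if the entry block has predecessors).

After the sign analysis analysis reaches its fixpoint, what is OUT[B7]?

Converged values:
  B0:  IN=(all ⊤)  OUT={f:+; rest ⊤}
  B1:  IN={f:+; rest ⊤}  OUT={c:+, d:+, f:+; rest ⊤}
  B2:  IN={f:+; rest ⊤}  OUT={f:+; rest ⊤}
  B3:  IN={f:+; rest ⊤}  OUT={f:+; rest ⊤}
  B4:  IN={f:+; rest ⊤}  OUT={f:+; rest ⊤}
  B5:  IN={f:+; rest ⊤}  OUT={e:+, f:+; rest ⊤}
  B6:  IN={e:+, f:+; rest ⊤}  OUT={d:+, e:+; rest ⊤}
  B7:  IN={d:+, e:+; rest ⊤}  OUT={d:+, e:+; rest ⊤}

Merge at B7: IN[B7] = OUT[B6] = {a: ⊤, b: ⊤, c: ⊤, d: +, e: +, f: ⊤}
Applying B7's transfer function to that IN value gives OUT[B7] (row B7 above).

Answer: {a: ⊤, b: ⊤, c: ⊤, d: +, e: +, f: ⊤}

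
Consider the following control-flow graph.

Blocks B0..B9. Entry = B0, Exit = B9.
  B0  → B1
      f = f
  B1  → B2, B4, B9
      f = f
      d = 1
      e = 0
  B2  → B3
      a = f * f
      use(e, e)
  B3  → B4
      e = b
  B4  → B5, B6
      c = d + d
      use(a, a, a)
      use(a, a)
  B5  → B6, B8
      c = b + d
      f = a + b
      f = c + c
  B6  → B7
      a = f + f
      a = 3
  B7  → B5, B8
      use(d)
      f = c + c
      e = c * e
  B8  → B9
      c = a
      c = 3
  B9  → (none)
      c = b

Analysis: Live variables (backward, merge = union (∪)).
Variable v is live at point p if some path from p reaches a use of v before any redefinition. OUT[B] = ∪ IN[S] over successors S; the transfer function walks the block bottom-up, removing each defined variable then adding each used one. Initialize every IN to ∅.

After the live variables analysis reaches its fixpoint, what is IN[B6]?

Answer: {b, c, d, e, f}

Derivation:
Fixpoint table:
  B0:   IN={a, b, f}   OUT={a, b, f}
  B1:   IN={a, b, f}   OUT={a, b, d, e, f}
  B2:   IN={b, d, e, f}   OUT={a, b, d, f}
  B3:   IN={a, b, d, f}   OUT={a, b, d, e, f}
  B4:   IN={a, b, d, e, f}   OUT={a, b, c, d, e, f}
  B5:   IN={a, b, d, e}   OUT={a, b, c, d, e, f}
  B6:   IN={b, c, d, e, f}   OUT={a, b, c, d, e}
  B7:   IN={a, b, c, d, e}   OUT={a, b, d, e}
  B8:   IN={a, b}   OUT={b}
  B9:   IN={b}   OUT={}

Merge at B6: OUT[B6] = IN[B7] = {a, b, c, d, e}
Applying B6's transfer function to that OUT value gives IN[B6] (row B6 above).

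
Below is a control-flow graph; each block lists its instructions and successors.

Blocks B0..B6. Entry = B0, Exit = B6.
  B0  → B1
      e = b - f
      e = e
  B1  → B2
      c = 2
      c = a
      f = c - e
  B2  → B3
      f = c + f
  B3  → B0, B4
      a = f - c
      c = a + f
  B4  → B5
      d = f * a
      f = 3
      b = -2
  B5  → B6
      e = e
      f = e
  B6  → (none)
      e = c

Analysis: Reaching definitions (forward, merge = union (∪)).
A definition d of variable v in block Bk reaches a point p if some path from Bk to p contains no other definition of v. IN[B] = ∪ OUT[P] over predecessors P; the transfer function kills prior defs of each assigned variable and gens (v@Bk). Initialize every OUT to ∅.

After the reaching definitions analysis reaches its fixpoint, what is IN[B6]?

Answer: {a@B3, b@B4, c@B3, d@B4, e@B5, f@B5}

Working:
Per-block solution:
  B0: | IN={a@B3, c@B3, e@B0, f@B2} | OUT={a@B3, c@B3, e@B0, f@B2}
  B1: | IN={a@B3, c@B3, e@B0, f@B2} | OUT={a@B3, c@B1, e@B0, f@B1}
  B2: | IN={a@B3, c@B1, e@B0, f@B1} | OUT={a@B3, c@B1, e@B0, f@B2}
  B3: | IN={a@B3, c@B1, e@B0, f@B2} | OUT={a@B3, c@B3, e@B0, f@B2}
  B4: | IN={a@B3, c@B3, e@B0, f@B2} | OUT={a@B3, b@B4, c@B3, d@B4, e@B0, f@B4}
  B5: | IN={a@B3, b@B4, c@B3, d@B4, e@B0, f@B4} | OUT={a@B3, b@B4, c@B3, d@B4, e@B5, f@B5}
  B6: | IN={a@B3, b@B4, c@B3, d@B4, e@B5, f@B5} | OUT={a@B3, b@B4, c@B3, d@B4, e@B6, f@B5}

Merge at B6: IN[B6] = OUT[B5] = {a@B3, b@B4, c@B3, d@B4, e@B5, f@B5}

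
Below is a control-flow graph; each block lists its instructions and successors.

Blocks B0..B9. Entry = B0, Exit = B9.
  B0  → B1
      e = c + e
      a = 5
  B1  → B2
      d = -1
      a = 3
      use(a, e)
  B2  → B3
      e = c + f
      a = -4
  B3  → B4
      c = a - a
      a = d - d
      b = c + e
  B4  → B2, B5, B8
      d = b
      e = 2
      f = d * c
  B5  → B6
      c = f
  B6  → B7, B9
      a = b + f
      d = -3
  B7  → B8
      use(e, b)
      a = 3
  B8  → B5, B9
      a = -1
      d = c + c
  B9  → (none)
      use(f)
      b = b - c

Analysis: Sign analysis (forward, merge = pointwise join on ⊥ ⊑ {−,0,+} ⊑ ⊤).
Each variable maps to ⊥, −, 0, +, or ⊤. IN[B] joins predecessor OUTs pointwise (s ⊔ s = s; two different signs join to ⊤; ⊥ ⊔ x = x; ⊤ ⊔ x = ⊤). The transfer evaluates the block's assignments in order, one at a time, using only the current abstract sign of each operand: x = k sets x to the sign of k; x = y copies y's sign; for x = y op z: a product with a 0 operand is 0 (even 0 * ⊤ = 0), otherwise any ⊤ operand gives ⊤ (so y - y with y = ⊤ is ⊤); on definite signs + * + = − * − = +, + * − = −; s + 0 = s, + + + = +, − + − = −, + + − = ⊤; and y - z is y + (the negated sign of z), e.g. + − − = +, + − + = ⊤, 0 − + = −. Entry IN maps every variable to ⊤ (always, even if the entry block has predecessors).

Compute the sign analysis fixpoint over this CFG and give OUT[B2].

Answer: {a: -, b: ⊤, c: ⊤, d: ⊤, e: ⊤, f: ⊤}

Derivation:
Per-block solution:
  B0:  IN=(all ⊤)  OUT={a:+; rest ⊤}
  B1:  IN={a:+; rest ⊤}  OUT={a:+, d:-; rest ⊤}
  B2:  IN=(all ⊤)  OUT={a:-; rest ⊤}
  B3:  IN={a:-; rest ⊤}  OUT=(all ⊤)
  B4:  IN=(all ⊤)  OUT={e:+; rest ⊤}
  B5:  IN={e:+; rest ⊤}  OUT={e:+; rest ⊤}
  B6:  IN={e:+; rest ⊤}  OUT={d:-, e:+; rest ⊤}
  B7:  IN={d:-, e:+; rest ⊤}  OUT={a:+, d:-, e:+; rest ⊤}
  B8:  IN={e:+; rest ⊤}  OUT={a:-, e:+; rest ⊤}
  B9:  IN={e:+; rest ⊤}  OUT={e:+; rest ⊤}

Merge at B2: IN[B2] = OUT[B1] ⊔ OUT[B4] = {a: ⊤, b: ⊤, c: ⊤, d: ⊤, e: ⊤, f: ⊤}
Applying B2's transfer function to that IN value gives OUT[B2] (row B2 above).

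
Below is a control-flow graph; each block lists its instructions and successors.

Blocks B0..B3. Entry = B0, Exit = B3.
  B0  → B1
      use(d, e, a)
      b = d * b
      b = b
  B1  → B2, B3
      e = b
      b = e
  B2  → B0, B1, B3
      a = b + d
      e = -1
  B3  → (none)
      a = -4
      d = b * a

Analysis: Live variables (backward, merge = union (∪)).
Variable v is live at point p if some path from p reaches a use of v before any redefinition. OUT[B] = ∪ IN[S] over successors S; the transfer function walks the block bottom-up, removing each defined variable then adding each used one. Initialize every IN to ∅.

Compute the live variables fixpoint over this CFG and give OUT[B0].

Per-block solution:
  B0:   IN={a, b, d, e}   OUT={b, d}
  B1:   IN={b, d}   OUT={b, d}
  B2:   IN={b, d}   OUT={a, b, d, e}
  B3:   IN={b}   OUT={}

Merge at B0: OUT[B0] = IN[B1] = {b, d}

Answer: {b, d}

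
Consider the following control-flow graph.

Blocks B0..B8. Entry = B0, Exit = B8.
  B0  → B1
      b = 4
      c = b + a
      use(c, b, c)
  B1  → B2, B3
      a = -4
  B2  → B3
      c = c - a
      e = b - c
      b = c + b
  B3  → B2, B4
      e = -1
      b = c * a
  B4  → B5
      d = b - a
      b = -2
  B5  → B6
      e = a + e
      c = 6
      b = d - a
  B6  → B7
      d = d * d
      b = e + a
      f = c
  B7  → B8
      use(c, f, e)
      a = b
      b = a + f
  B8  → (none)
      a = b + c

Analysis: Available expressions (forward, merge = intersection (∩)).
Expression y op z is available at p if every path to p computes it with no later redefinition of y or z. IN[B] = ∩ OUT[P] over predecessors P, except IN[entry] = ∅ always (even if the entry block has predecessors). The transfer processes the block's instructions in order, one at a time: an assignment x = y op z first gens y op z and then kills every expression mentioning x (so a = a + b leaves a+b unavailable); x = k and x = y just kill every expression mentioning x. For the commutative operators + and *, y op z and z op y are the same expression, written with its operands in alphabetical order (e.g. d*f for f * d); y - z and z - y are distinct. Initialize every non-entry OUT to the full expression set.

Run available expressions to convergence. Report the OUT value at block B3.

Per-block solution:
  B0: | IN={} | OUT={a+b}
  B1: | IN={a+b} | OUT={}
  B2: | IN={} | OUT={}
  B3: | IN={} | OUT={a*c}
  B4: | IN={a*c} | OUT={a*c}
  B5: | IN={a*c} | OUT={d-a}
  B6: | IN={d-a} | OUT={a+e}
  B7: | IN={a+e} | OUT={a+f}
  B8: | IN={a+f} | OUT={b+c}

Merge at B3: IN[B3] = OUT[B1] ∩ OUT[B2] = {}
Applying B3's transfer function to that IN value gives OUT[B3] (row B3 above).

Answer: {a*c}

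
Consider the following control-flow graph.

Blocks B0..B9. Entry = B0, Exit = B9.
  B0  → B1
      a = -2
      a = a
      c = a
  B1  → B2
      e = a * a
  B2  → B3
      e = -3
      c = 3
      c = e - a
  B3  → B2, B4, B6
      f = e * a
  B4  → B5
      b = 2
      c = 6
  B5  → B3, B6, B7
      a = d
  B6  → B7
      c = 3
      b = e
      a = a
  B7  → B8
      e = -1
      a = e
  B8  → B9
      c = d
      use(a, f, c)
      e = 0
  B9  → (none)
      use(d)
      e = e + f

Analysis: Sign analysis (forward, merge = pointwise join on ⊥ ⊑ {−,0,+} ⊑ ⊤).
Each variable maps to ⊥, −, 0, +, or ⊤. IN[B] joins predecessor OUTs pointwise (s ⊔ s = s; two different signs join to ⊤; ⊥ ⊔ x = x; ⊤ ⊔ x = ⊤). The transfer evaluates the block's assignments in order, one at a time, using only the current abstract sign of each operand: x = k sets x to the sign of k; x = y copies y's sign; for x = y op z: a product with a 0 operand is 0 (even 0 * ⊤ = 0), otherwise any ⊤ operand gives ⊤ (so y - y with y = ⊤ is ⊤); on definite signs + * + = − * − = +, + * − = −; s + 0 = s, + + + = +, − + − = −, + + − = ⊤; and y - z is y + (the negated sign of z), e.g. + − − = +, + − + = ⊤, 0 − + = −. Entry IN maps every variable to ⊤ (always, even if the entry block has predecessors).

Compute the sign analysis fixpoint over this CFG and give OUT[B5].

Answer: {a: ⊤, b: +, c: +, d: ⊤, e: -, f: ⊤}

Derivation:
Converged values:
  B0:   IN=(all ⊤)   OUT={a:-, c:-; rest ⊤}
  B1:   IN={a:-, c:-; rest ⊤}   OUT={a:-, c:-, e:+; rest ⊤}
  B2:   IN=(all ⊤)   OUT={e:-; rest ⊤}
  B3:   IN={e:-; rest ⊤}   OUT={e:-; rest ⊤}
  B4:   IN={e:-; rest ⊤}   OUT={b:+, c:+, e:-; rest ⊤}
  B5:   IN={b:+, c:+, e:-; rest ⊤}   OUT={b:+, c:+, e:-; rest ⊤}
  B6:   IN={e:-; rest ⊤}   OUT={b:-, c:+, e:-; rest ⊤}
  B7:   IN={c:+, e:-; rest ⊤}   OUT={a:-, c:+, e:-; rest ⊤}
  B8:   IN={a:-, c:+, e:-; rest ⊤}   OUT={a:-, e:0; rest ⊤}
  B9:   IN={a:-, e:0; rest ⊤}   OUT={a:-; rest ⊤}

Merge at B5: IN[B5] = OUT[B4] = {a: ⊤, b: +, c: +, d: ⊤, e: -, f: ⊤}
Applying B5's transfer function to that IN value gives OUT[B5] (row B5 above).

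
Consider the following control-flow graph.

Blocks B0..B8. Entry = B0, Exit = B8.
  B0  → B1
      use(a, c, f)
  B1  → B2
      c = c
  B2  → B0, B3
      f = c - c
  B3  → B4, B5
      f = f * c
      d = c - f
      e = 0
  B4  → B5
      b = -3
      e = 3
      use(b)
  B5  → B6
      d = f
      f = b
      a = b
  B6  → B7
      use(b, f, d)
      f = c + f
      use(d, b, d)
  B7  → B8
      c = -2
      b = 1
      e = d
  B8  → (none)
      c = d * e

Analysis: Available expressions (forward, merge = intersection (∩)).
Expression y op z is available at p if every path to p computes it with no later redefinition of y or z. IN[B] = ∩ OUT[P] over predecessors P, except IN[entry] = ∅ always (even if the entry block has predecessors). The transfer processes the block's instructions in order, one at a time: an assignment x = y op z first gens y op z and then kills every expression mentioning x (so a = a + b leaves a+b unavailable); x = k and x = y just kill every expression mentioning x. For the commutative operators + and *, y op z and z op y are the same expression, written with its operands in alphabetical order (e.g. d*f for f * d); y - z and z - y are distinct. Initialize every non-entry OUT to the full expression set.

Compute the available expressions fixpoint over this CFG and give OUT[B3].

Answer: {c-c, c-f}

Working:
Per-block solution:
  B0:   IN={}   OUT={}
  B1:   IN={}   OUT={}
  B2:   IN={}   OUT={c-c}
  B3:   IN={c-c}   OUT={c-c, c-f}
  B4:   IN={c-c, c-f}   OUT={c-c, c-f}
  B5:   IN={c-c, c-f}   OUT={c-c}
  B6:   IN={c-c}   OUT={c-c}
  B7:   IN={c-c}   OUT={}
  B8:   IN={}   OUT={d*e}

Merge at B3: IN[B3] = OUT[B2] = {c-c}
Applying B3's transfer function to that IN value gives OUT[B3] (row B3 above).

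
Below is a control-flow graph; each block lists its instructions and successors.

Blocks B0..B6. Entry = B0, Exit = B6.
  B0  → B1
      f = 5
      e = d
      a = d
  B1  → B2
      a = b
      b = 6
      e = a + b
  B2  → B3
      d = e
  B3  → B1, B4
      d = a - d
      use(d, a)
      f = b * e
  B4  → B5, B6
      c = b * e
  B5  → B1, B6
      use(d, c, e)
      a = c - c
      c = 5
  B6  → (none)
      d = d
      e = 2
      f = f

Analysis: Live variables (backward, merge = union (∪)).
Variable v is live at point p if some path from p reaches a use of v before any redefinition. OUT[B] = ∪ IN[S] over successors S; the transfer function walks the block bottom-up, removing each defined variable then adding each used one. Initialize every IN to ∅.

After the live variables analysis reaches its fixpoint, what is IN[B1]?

Answer: {b}

Derivation:
Converged values:
  B0: | IN={b, d} | OUT={b}
  B1: | IN={b} | OUT={a, b, e}
  B2: | IN={a, b, e} | OUT={a, b, d, e}
  B3: | IN={a, b, d, e} | OUT={b, d, e, f}
  B4: | IN={b, d, e, f} | OUT={b, c, d, e, f}
  B5: | IN={b, c, d, e, f} | OUT={b, d, f}
  B6: | IN={d, f} | OUT={}

Merge at B1: OUT[B1] = IN[B2] = {a, b, e}
Applying B1's transfer function to that OUT value gives IN[B1] (row B1 above).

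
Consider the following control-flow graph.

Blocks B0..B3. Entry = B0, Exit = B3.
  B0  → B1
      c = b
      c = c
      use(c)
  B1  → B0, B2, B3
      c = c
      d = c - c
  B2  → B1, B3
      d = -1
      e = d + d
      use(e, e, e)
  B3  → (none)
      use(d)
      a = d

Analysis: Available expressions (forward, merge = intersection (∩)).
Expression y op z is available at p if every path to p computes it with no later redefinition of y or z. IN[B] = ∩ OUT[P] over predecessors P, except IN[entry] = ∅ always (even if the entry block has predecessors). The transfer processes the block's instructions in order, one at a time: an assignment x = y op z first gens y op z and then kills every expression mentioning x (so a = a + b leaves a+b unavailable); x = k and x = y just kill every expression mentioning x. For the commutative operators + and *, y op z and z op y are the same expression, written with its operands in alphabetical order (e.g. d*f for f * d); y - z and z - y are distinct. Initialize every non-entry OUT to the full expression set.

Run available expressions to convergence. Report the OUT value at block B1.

Per-block solution:
  B0: | IN={} | OUT={}
  B1: | IN={} | OUT={c-c}
  B2: | IN={c-c} | OUT={c-c, d+d}
  B3: | IN={c-c} | OUT={c-c}

Merge at B1: IN[B1] = OUT[B0] ∩ OUT[B2] = {}
Applying B1's transfer function to that IN value gives OUT[B1] (row B1 above).

Answer: {c-c}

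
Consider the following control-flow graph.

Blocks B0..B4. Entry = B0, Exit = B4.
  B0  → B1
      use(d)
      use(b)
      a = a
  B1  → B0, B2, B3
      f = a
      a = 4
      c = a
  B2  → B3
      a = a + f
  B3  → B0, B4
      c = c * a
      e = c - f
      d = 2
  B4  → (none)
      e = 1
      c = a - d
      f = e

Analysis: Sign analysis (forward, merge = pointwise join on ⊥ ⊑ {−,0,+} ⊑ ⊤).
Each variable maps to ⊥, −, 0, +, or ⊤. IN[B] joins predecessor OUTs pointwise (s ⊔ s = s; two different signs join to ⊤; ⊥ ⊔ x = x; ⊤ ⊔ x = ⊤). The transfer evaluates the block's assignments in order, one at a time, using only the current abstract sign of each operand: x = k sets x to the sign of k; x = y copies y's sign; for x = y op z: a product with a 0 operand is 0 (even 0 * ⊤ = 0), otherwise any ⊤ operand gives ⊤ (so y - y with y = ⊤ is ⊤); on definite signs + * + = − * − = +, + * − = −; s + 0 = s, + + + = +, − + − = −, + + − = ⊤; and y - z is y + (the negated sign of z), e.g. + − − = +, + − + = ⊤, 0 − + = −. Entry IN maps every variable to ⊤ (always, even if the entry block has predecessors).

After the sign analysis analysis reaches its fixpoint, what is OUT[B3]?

Per-block solution:
  B0:  IN=(all ⊤)  OUT=(all ⊤)
  B1:  IN=(all ⊤)  OUT={a:+, c:+; rest ⊤}
  B2:  IN={a:+, c:+; rest ⊤}  OUT={c:+; rest ⊤}
  B3:  IN={c:+; rest ⊤}  OUT={d:+; rest ⊤}
  B4:  IN={d:+; rest ⊤}  OUT={d:+, e:+, f:+; rest ⊤}

Merge at B3: IN[B3] = OUT[B1] ⊔ OUT[B2] = {a: ⊤, b: ⊤, c: +, d: ⊤, e: ⊤, f: ⊤}
Applying B3's transfer function to that IN value gives OUT[B3] (row B3 above).

Answer: {a: ⊤, b: ⊤, c: ⊤, d: +, e: ⊤, f: ⊤}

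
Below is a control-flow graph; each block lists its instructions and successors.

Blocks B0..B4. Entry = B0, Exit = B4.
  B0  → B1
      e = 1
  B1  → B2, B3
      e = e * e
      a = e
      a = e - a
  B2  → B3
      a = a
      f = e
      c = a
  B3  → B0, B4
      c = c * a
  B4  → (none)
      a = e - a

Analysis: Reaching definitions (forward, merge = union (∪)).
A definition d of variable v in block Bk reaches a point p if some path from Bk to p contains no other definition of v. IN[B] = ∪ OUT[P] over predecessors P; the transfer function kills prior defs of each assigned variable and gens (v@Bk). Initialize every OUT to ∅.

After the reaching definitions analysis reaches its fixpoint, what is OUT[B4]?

Per-block solution:
  B0: | IN={a@B1, a@B2, c@B3, e@B1, f@B2} | OUT={a@B1, a@B2, c@B3, e@B0, f@B2}
  B1: | IN={a@B1, a@B2, c@B3, e@B0, f@B2} | OUT={a@B1, c@B3, e@B1, f@B2}
  B2: | IN={a@B1, c@B3, e@B1, f@B2} | OUT={a@B2, c@B2, e@B1, f@B2}
  B3: | IN={a@B1, a@B2, c@B2, c@B3, e@B1, f@B2} | OUT={a@B1, a@B2, c@B3, e@B1, f@B2}
  B4: | IN={a@B1, a@B2, c@B3, e@B1, f@B2} | OUT={a@B4, c@B3, e@B1, f@B2}

Merge at B4: IN[B4] = OUT[B3] = {a@B1, a@B2, c@B3, e@B1, f@B2}
Applying B4's transfer function to that IN value gives OUT[B4] (row B4 above).

Answer: {a@B4, c@B3, e@B1, f@B2}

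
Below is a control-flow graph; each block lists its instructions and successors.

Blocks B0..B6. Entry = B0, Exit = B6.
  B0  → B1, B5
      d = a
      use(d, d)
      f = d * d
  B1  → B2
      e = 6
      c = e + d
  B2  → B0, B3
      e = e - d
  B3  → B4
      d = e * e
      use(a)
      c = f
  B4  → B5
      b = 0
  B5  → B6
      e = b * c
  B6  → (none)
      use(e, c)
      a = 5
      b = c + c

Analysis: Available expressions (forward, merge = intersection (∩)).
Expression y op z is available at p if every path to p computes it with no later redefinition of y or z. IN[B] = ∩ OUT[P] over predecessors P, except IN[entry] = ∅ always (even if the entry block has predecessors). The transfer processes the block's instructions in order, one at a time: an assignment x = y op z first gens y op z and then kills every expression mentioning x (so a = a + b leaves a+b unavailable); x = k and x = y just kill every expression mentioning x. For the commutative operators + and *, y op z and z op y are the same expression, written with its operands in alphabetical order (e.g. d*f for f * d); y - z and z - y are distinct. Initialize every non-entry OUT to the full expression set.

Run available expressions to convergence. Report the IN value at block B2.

Converged values:
  B0:   IN={}   OUT={d*d}
  B1:   IN={d*d}   OUT={d*d, d+e}
  B2:   IN={d*d, d+e}   OUT={d*d}
  B3:   IN={d*d}   OUT={e*e}
  B4:   IN={e*e}   OUT={e*e}
  B5:   IN={}   OUT={b*c}
  B6:   IN={b*c}   OUT={c+c}

Merge at B2: IN[B2] = OUT[B1] = {d*d, d+e}

Answer: {d*d, d+e}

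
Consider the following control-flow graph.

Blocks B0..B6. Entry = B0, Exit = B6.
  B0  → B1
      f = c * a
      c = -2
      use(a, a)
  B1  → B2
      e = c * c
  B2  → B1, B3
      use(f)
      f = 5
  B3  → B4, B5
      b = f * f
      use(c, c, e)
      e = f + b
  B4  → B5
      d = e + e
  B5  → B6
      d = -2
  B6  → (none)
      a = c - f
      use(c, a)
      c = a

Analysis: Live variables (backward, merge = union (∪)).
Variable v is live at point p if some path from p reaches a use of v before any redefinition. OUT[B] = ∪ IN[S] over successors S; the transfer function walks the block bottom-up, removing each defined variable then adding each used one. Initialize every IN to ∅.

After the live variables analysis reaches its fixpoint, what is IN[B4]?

Converged values:
  B0: | IN={a, c} | OUT={c, f}
  B1: | IN={c, f} | OUT={c, e, f}
  B2: | IN={c, e, f} | OUT={c, e, f}
  B3: | IN={c, e, f} | OUT={c, e, f}
  B4: | IN={c, e, f} | OUT={c, f}
  B5: | IN={c, f} | OUT={c, f}
  B6: | IN={c, f} | OUT={}

Merge at B4: OUT[B4] = IN[B5] = {c, f}
Applying B4's transfer function to that OUT value gives IN[B4] (row B4 above).

Answer: {c, e, f}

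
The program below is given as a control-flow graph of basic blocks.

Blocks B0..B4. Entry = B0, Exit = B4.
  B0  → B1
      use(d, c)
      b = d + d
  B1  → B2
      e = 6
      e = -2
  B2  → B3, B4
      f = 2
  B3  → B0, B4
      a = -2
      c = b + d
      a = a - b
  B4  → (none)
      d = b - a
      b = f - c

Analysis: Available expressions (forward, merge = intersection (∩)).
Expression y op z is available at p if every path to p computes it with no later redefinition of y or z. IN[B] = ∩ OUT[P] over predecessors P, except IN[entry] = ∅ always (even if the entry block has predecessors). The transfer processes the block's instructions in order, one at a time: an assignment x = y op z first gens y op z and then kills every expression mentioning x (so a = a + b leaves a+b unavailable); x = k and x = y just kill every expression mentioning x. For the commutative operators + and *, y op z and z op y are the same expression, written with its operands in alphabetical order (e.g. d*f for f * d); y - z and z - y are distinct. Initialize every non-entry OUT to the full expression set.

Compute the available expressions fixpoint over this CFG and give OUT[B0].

Fixpoint table:
  B0:  IN={}  OUT={d+d}
  B1:  IN={d+d}  OUT={d+d}
  B2:  IN={d+d}  OUT={d+d}
  B3:  IN={d+d}  OUT={b+d, d+d}
  B4:  IN={d+d}  OUT={f-c}

Merge at B0 (entry node, so the boundary value {} is joined with the incoming edge(s)): IN[B0] = {} ∩ OUT[B3] = {}
Applying B0's transfer function to that IN value gives OUT[B0] (row B0 above).

Answer: {d+d}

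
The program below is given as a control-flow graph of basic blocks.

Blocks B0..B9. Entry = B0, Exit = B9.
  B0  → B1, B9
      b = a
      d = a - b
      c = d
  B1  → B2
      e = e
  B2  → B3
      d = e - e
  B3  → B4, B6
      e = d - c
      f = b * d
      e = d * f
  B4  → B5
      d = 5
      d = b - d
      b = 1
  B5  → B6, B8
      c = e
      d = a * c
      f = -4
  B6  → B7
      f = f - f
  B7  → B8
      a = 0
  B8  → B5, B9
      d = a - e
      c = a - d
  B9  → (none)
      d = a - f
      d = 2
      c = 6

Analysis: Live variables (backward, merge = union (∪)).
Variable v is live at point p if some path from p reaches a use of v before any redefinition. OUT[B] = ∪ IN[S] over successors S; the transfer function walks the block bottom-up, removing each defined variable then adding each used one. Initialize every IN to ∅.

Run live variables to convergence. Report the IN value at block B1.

Per-block solution:
  B0:  IN={a, e, f}  OUT={a, b, c, e, f}
  B1:  IN={a, b, c, e}  OUT={a, b, c, e}
  B2:  IN={a, b, c, e}  OUT={a, b, c, d}
  B3:  IN={a, b, c, d}  OUT={a, b, e, f}
  B4:  IN={a, b, e}  OUT={a, e}
  B5:  IN={a, e}  OUT={a, e, f}
  B6:  IN={e, f}  OUT={e, f}
  B7:  IN={e, f}  OUT={a, e, f}
  B8:  IN={a, e, f}  OUT={a, e, f}
  B9:  IN={a, f}  OUT={}

Merge at B1: OUT[B1] = IN[B2] = {a, b, c, e}
Applying B1's transfer function to that OUT value gives IN[B1] (row B1 above).

Answer: {a, b, c, e}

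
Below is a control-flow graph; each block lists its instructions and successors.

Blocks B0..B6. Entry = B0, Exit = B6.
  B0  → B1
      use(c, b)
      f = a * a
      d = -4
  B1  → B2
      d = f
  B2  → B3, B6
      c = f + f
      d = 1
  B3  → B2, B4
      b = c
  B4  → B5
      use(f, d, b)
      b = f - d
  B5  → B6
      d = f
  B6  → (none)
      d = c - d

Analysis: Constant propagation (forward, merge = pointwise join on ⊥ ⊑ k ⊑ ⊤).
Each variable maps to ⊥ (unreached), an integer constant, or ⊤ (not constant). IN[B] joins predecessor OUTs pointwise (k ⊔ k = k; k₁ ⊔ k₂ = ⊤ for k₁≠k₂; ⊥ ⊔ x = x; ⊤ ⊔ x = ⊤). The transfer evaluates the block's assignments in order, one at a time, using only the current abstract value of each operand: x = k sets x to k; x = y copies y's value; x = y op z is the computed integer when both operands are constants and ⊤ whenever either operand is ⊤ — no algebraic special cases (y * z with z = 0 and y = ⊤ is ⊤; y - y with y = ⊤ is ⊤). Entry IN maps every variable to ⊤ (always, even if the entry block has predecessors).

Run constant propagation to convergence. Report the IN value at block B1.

Answer: {a: ⊤, b: ⊤, c: ⊤, d: -4, e: ⊤, f: ⊤}

Working:
Converged values:
  B0: | IN=(all ⊤) | OUT={d:-4; rest ⊤}
  B1: | IN={d:-4; rest ⊤} | OUT=(all ⊤)
  B2: | IN=(all ⊤) | OUT={d:1; rest ⊤}
  B3: | IN={d:1; rest ⊤} | OUT={d:1; rest ⊤}
  B4: | IN={d:1; rest ⊤} | OUT={d:1; rest ⊤}
  B5: | IN={d:1; rest ⊤} | OUT=(all ⊤)
  B6: | IN=(all ⊤) | OUT=(all ⊤)

Merge at B1: IN[B1] = OUT[B0] = {a: ⊤, b: ⊤, c: ⊤, d: -4, e: ⊤, f: ⊤}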